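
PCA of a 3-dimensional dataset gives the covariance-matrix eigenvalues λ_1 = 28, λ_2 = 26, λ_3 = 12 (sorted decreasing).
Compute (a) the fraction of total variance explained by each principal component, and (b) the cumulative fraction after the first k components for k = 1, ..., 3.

Step 1 — total variance = trace(Sigma) = Σ λ_i = 28 + 26 + 12 = 66.

Step 2 — fraction explained by component i = λ_i / Σ λ:
  PC1: 28/66 = 0.4242
  PC2: 26/66 = 0.3939
  PC3: 12/66 = 0.1818

Step 3 — cumulative fraction after k components = (λ_1 + ... + λ_k) / Σ λ:
  k = 1: 28/66 = 0.4242
  k = 2: (28 + 26)/66 = 54/66 = 0.8182
  k = 3: (28 + 26 + 12)/66 = 66/66 = 1

Summary (fraction, with percent):

explained: PC1 0.4242 (42.42%), PC2 0.3939 (39.39%), PC3 0.1818 (18.18%);  cumulative: 0.4242, 0.8182, 1


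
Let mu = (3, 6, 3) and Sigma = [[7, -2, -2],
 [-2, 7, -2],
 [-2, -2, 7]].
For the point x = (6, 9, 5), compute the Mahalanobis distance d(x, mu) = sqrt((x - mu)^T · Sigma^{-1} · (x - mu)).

Step 1 — centre the observation: (x - mu) = (3, 3, 2).

Step 2 — invert Sigma (cofactor / det for 3×3, or solve directly):
  Sigma^{-1} = [[0.1852, 0.0741, 0.0741],
 [0.0741, 0.1852, 0.0741],
 [0.0741, 0.0741, 0.1852]].

Step 3 — form the quadratic (x - mu)^T · Sigma^{-1} · (x - mu):
  Sigma^{-1} · (x - mu) = (0.9259, 0.9259, 0.8148).
  (x - mu)^T · [Sigma^{-1} · (x - mu)] = (3)·(0.9259) + (3)·(0.9259) + (2)·(0.8148) = 7.1852.

Step 4 — take square root: d = √(7.1852) ≈ 2.6805.

d(x, mu) = √(7.1852) ≈ 2.6805


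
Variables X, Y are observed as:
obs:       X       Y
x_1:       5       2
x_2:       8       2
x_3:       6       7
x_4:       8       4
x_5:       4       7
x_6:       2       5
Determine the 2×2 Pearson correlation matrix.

Step 1 — column means:
  mean(X) = (5 + 8 + 6 + 8 + 4 + 2) / 6 = 33/6 = 5.5
  mean(Y) = (2 + 2 + 7 + 4 + 7 + 5) / 6 = 27/6 = 4.5

Step 2 — sample variances and covariances s[i,j] = (1/(n-1)) · Σ_k (x_{k,i} - mean_i) · (x_{k,j} - mean_j), with n-1 = 5:
  s[X,X] = ((-0.5)·(-0.5) + (2.5)·(2.5) + (0.5)·(0.5) + (2.5)·(2.5) + (-1.5)·(-1.5) + (-3.5)·(-3.5)) / 5 = 27.5/5 = 5.5
  s[X,Y] = ((-0.5)·(-2.5) + (2.5)·(-2.5) + (0.5)·(2.5) + (2.5)·(-0.5) + (-1.5)·(2.5) + (-3.5)·(0.5)) / 5 = -10.5/5 = -2.1
  s[Y,Y] = ((-2.5)·(-2.5) + (-2.5)·(-2.5) + (2.5)·(2.5) + (-0.5)·(-0.5) + (2.5)·(2.5) + (0.5)·(0.5)) / 5 = 25.5/5 = 5.1
  Sample standard deviations s_i = √(s[i,i]):
  s(X) = √(5.5) = 2.3452
  s(Y) = √(5.1) = 2.2583

Step 3 — r_{ij} = s_{ij} / (s_i · s_j):
  r[X,X] = 1 (diagonal).
  r[X,Y] = -2.1 / (2.3452 · 2.2583) = -2.1 / 5.2962 = -0.3965
  r[Y,Y] = 1 (diagonal).

R is symmetric with unit diagonal. Assembling:

R = [[1, -0.3965],
 [-0.3965, 1]]


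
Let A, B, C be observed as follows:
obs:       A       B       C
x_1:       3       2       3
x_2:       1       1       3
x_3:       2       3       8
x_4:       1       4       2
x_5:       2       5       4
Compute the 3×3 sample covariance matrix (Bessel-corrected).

Step 1 — column means:
  mean(A) = (3 + 1 + 2 + 1 + 2) / 5 = 9/5 = 1.8
  mean(B) = (2 + 1 + 3 + 4 + 5) / 5 = 15/5 = 3
  mean(C) = (3 + 3 + 8 + 2 + 4) / 5 = 20/5 = 4

Step 2 — sample covariance S[i,j] = (1/(n-1)) · Σ_k (x_{k,i} - mean_i) · (x_{k,j} - mean_j), with n-1 = 4.
  S[A,A] = ((1.2)·(1.2) + (-0.8)·(-0.8) + (0.2)·(0.2) + (-0.8)·(-0.8) + (0.2)·(0.2)) / 4 = 2.8/4 = 0.7
  S[A,B] = ((1.2)·(-1) + (-0.8)·(-2) + (0.2)·(0) + (-0.8)·(1) + (0.2)·(2)) / 4 = 0/4 = 0
  S[A,C] = ((1.2)·(-1) + (-0.8)·(-1) + (0.2)·(4) + (-0.8)·(-2) + (0.2)·(0)) / 4 = 2/4 = 0.5
  S[B,B] = ((-1)·(-1) + (-2)·(-2) + (0)·(0) + (1)·(1) + (2)·(2)) / 4 = 10/4 = 2.5
  S[B,C] = ((-1)·(-1) + (-2)·(-1) + (0)·(4) + (1)·(-2) + (2)·(0)) / 4 = 1/4 = 0.25
  S[C,C] = ((-1)·(-1) + (-1)·(-1) + (4)·(4) + (-2)·(-2) + (0)·(0)) / 4 = 22/4 = 5.5

S is symmetric (S[j,i] = S[i,j]). Assembling:

S = [[0.7, 0, 0.5],
 [0, 2.5, 0.25],
 [0.5, 0.25, 5.5]]


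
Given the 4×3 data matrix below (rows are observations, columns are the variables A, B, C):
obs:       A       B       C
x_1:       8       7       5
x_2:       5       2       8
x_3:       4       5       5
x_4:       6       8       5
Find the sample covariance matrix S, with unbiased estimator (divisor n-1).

Step 1 — column means:
  mean(A) = (8 + 5 + 4 + 6) / 4 = 23/4 = 5.75
  mean(B) = (7 + 2 + 5 + 8) / 4 = 22/4 = 5.5
  mean(C) = (5 + 8 + 5 + 5) / 4 = 23/4 = 5.75

Step 2 — sample covariance S[i,j] = (1/(n-1)) · Σ_k (x_{k,i} - mean_i) · (x_{k,j} - mean_j), with n-1 = 3.
  S[A,A] = ((2.25)·(2.25) + (-0.75)·(-0.75) + (-1.75)·(-1.75) + (0.25)·(0.25)) / 3 = 8.75/3 = 2.9167
  S[A,B] = ((2.25)·(1.5) + (-0.75)·(-3.5) + (-1.75)·(-0.5) + (0.25)·(2.5)) / 3 = 7.5/3 = 2.5
  S[A,C] = ((2.25)·(-0.75) + (-0.75)·(2.25) + (-1.75)·(-0.75) + (0.25)·(-0.75)) / 3 = -2.25/3 = -0.75
  S[B,B] = ((1.5)·(1.5) + (-3.5)·(-3.5) + (-0.5)·(-0.5) + (2.5)·(2.5)) / 3 = 21/3 = 7
  S[B,C] = ((1.5)·(-0.75) + (-3.5)·(2.25) + (-0.5)·(-0.75) + (2.5)·(-0.75)) / 3 = -10.5/3 = -3.5
  S[C,C] = ((-0.75)·(-0.75) + (2.25)·(2.25) + (-0.75)·(-0.75) + (-0.75)·(-0.75)) / 3 = 6.75/3 = 2.25

S is symmetric (S[j,i] = S[i,j]). Assembling:

S = [[2.9167, 2.5, -0.75],
 [2.5, 7, -3.5],
 [-0.75, -3.5, 2.25]]


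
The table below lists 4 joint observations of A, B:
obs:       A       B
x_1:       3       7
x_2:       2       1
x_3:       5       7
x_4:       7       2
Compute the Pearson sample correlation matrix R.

Step 1 — column means:
  mean(A) = (3 + 2 + 5 + 7) / 4 = 17/4 = 4.25
  mean(B) = (7 + 1 + 7 + 2) / 4 = 17/4 = 4.25

Step 2 — sample variances and covariances s[i,j] = (1/(n-1)) · Σ_k (x_{k,i} - mean_i) · (x_{k,j} - mean_j), with n-1 = 3:
  s[A,A] = ((-1.25)·(-1.25) + (-2.25)·(-2.25) + (0.75)·(0.75) + (2.75)·(2.75)) / 3 = 14.75/3 = 4.9167
  s[A,B] = ((-1.25)·(2.75) + (-2.25)·(-3.25) + (0.75)·(2.75) + (2.75)·(-2.25)) / 3 = -0.25/3 = -0.0833
  s[B,B] = ((2.75)·(2.75) + (-3.25)·(-3.25) + (2.75)·(2.75) + (-2.25)·(-2.25)) / 3 = 30.75/3 = 10.25
  Sample standard deviations s_i = √(s[i,i]):
  s(A) = √(4.9167) = 2.2174
  s(B) = √(10.25) = 3.2016

Step 3 — r_{ij} = s_{ij} / (s_i · s_j):
  r[A,A] = 1 (diagonal).
  r[A,B] = -0.0833 / (2.2174 · 3.2016) = -0.0833 / 7.099 = -0.0117
  r[B,B] = 1 (diagonal).

R is symmetric with unit diagonal. Assembling:

R = [[1, -0.0117],
 [-0.0117, 1]]


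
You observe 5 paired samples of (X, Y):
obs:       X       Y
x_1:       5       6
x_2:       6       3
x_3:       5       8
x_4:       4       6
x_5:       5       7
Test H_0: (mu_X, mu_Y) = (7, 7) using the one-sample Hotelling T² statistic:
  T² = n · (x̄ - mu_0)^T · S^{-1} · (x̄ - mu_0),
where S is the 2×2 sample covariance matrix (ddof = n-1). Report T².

Step 1 — sample mean vector:
  mean(X) = (5 + 6 + 5 + 4 + 5) / 5 = 25/5 = 5
  mean(Y) = (6 + 3 + 8 + 6 + 7) / 5 = 30/5 = 6
  x̄ = (5, 6),  deviation x̄ - mu_0 = (5, 6) - (7, 7) = (-2, -1).

Step 2 — sample covariance matrix, S[i,j] = (1/(n-1)) · Σ_k (x_{k,i} - mean_i) · (x_{k,j} - mean_j), divisor n-1 = 4:
  S[X,X] = ((0)·(0) + (1)·(1) + (0)·(0) + (-1)·(-1) + (0)·(0)) / 4 = 2/4 = 0.5
  S[X,Y] = ((0)·(0) + (1)·(-3) + (0)·(2) + (-1)·(0) + (0)·(1)) / 4 = -3/4 = -0.75
  S[Y,Y] = ((0)·(0) + (-3)·(-3) + (2)·(2) + (0)·(0) + (1)·(1)) / 4 = 14/4 = 3.5
  S = [[0.5, -0.75],
 [-0.75, 3.5]].

Step 3 — invert S. det(S) = 0.5·3.5 - (-0.75)² = 1.1875.
  S^{-1} = (1/det) · [[d, -b], [-b, a]] = [[2.9474, 0.6316],
 [0.6316, 0.4211]].

Step 4 — quadratic form (x̄ - mu_0)^T · S^{-1} · (x̄ - mu_0):
  S^{-1} · (x̄ - mu_0) = (-6.5263, -1.6842),
  (x̄ - mu_0)^T · [...] = (-2)·(-6.5263) + (-1)·(-1.6842) = 14.7368.

Step 5 — scale by n: T² = 5 · 14.7368 = 73.6842.

T² ≈ 73.6842


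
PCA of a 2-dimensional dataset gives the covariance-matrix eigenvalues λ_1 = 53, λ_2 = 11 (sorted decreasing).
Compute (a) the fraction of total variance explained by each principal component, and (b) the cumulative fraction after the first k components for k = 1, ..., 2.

Step 1 — total variance = trace(Sigma) = Σ λ_i = 53 + 11 = 64.

Step 2 — fraction explained by component i = λ_i / Σ λ:
  PC1: 53/64 = 0.8281
  PC2: 11/64 = 0.1719

Step 3 — cumulative fraction after k components = (λ_1 + ... + λ_k) / Σ λ:
  k = 1: 53/64 = 0.8281
  k = 2: (53 + 11)/64 = 64/64 = 1

Summary (fraction, with percent):

explained: PC1 0.8281 (82.81%), PC2 0.1719 (17.19%);  cumulative: 0.8281, 1


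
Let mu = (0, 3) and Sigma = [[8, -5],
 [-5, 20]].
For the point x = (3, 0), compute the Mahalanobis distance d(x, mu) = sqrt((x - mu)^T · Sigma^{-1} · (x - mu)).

Step 1 — centre the observation: (x - mu) = (3, -3).

Step 2 — invert Sigma. det(Sigma) = 8·20 - (-5)² = 135.
  Sigma^{-1} = (1/det) · [[d, -b], [-b, a]] = [[0.1481, 0.037],
 [0.037, 0.0593]].

Step 3 — form the quadratic (x - mu)^T · Sigma^{-1} · (x - mu):
  Sigma^{-1} · (x - mu) = (0.3333, -0.0667).
  (x - mu)^T · [Sigma^{-1} · (x - mu)] = (3)·(0.3333) + (-3)·(-0.0667) = 1.2.

Step 4 — take square root: d = √(1.2) ≈ 1.0954.

d(x, mu) = √(1.2) ≈ 1.0954


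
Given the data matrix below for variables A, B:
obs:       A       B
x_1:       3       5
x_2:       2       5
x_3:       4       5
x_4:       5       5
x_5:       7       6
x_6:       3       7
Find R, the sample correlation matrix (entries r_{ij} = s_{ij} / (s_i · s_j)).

Step 1 — column means:
  mean(A) = (3 + 2 + 4 + 5 + 7 + 3) / 6 = 24/6 = 4
  mean(B) = (5 + 5 + 5 + 5 + 6 + 7) / 6 = 33/6 = 5.5

Step 2 — sample variances and covariances s[i,j] = (1/(n-1)) · Σ_k (x_{k,i} - mean_i) · (x_{k,j} - mean_j), with n-1 = 5:
  s[A,A] = ((-1)·(-1) + (-2)·(-2) + (0)·(0) + (1)·(1) + (3)·(3) + (-1)·(-1)) / 5 = 16/5 = 3.2
  s[A,B] = ((-1)·(-0.5) + (-2)·(-0.5) + (0)·(-0.5) + (1)·(-0.5) + (3)·(0.5) + (-1)·(1.5)) / 5 = 1/5 = 0.2
  s[B,B] = ((-0.5)·(-0.5) + (-0.5)·(-0.5) + (-0.5)·(-0.5) + (-0.5)·(-0.5) + (0.5)·(0.5) + (1.5)·(1.5)) / 5 = 3.5/5 = 0.7
  Sample standard deviations s_i = √(s[i,i]):
  s(A) = √(3.2) = 1.7889
  s(B) = √(0.7) = 0.8367

Step 3 — r_{ij} = s_{ij} / (s_i · s_j):
  r[A,A] = 1 (diagonal).
  r[A,B] = 0.2 / (1.7889 · 0.8367) = 0.2 / 1.4967 = 0.1336
  r[B,B] = 1 (diagonal).

R is symmetric with unit diagonal. Assembling:

R = [[1, 0.1336],
 [0.1336, 1]]


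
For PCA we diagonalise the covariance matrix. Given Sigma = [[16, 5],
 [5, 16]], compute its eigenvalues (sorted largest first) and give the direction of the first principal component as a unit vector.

Step 1 — characteristic polynomial of 2×2 Sigma:
  det(Sigma - λI) = λ² - trace · λ + det = 0.
  trace = 16 + 16 = 32, det = 16·16 - (5)² = 231.
Step 2 — discriminant:
  Δ = trace² - 4·det = 1024 - 924 = 100.
Step 3 — eigenvalues:
  λ = (trace ± √Δ)/2 = (32 ± 10)/2,
  λ_1 = 21,  λ_2 = 11.

Step 4 — unit eigenvector for λ_1: solve (Sigma - λ_1 I)v = 0. First row:
  (16 - 21)·v_x + (5)·v_y = 0, i.e. (-5)·v_x + (5)·v_y = 0,
  so v ∝ (b, λ_1 - a) = (5, 5) = u.
  ||u|| = √((5)² + (5)²) = √(50) ≈ 7.0711,
  v_1 = u/||u|| ≈ (0.7071, 0.7071) (||v_1|| = 1).

λ_1 = 21,  λ_2 = 11;  v_1 ≈ (0.7071, 0.7071)


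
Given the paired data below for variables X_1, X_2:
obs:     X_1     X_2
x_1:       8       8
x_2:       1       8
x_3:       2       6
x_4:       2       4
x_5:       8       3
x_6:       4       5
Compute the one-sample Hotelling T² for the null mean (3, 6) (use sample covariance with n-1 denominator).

Step 1 — sample mean vector:
  mean(X_1) = (8 + 1 + 2 + 2 + 8 + 4) / 6 = 25/6 = 4.1667
  mean(X_2) = (8 + 8 + 6 + 4 + 3 + 5) / 6 = 34/6 = 5.6667
  x̄ = (4.1667, 5.6667),  deviation x̄ - mu_0 = (4.1667, 5.6667) - (3, 6) = (1.1667, -0.3333).

Step 2 — sample covariance matrix, S[i,j] = (1/(n-1)) · Σ_k (x_{k,i} - mean_i) · (x_{k,j} - mean_j), divisor n-1 = 5:
  S[X_1,X_1] = ((3.8333)·(3.8333) + (-3.1667)·(-3.1667) + (-2.1667)·(-2.1667) + (-2.1667)·(-2.1667) + (3.8333)·(3.8333) + (-0.1667)·(-0.1667)) / 5 = 48.8333/5 = 9.7667
  S[X_1,X_2] = ((3.8333)·(2.3333) + (-3.1667)·(2.3333) + (-2.1667)·(0.3333) + (-2.1667)·(-1.6667) + (3.8333)·(-2.6667) + (-0.1667)·(-0.6667)) / 5 = -5.6667/5 = -1.1333
  S[X_2,X_2] = ((2.3333)·(2.3333) + (2.3333)·(2.3333) + (0.3333)·(0.3333) + (-1.6667)·(-1.6667) + (-2.6667)·(-2.6667) + (-0.6667)·(-0.6667)) / 5 = 21.3333/5 = 4.2667
  S = [[9.7667, -1.1333],
 [-1.1333, 4.2667]].

Step 3 — invert S. det(S) = 9.7667·4.2667 - (-1.1333)² = 40.3867.
  S^{-1} = (1/det) · [[d, -b], [-b, a]] = [[0.1056, 0.0281],
 [0.0281, 0.2418]].

Step 4 — quadratic form (x̄ - mu_0)^T · S^{-1} · (x̄ - mu_0):
  S^{-1} · (x̄ - mu_0) = (0.1139, -0.0479),
  (x̄ - mu_0)^T · [...] = (1.1667)·(0.1139) + (-0.3333)·(-0.0479) = 0.1488.

Step 5 — scale by n: T² = 6 · 0.1488 = 0.893.

T² ≈ 0.893


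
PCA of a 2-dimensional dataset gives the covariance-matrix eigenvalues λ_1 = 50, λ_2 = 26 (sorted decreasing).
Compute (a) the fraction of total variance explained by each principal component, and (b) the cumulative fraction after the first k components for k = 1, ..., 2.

Step 1 — total variance = trace(Sigma) = Σ λ_i = 50 + 26 = 76.

Step 2 — fraction explained by component i = λ_i / Σ λ:
  PC1: 50/76 = 0.6579
  PC2: 26/76 = 0.3421

Step 3 — cumulative fraction after k components = (λ_1 + ... + λ_k) / Σ λ:
  k = 1: 50/76 = 0.6579
  k = 2: (50 + 26)/76 = 76/76 = 1

Summary (fraction, with percent):

explained: PC1 0.6579 (65.79%), PC2 0.3421 (34.21%);  cumulative: 0.6579, 1


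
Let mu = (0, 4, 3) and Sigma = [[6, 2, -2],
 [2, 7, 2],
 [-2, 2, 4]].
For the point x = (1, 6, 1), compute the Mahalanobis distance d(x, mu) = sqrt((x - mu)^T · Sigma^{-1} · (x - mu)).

Step 1 — centre the observation: (x - mu) = (1, 2, -2).

Step 2 — invert Sigma (cofactor / det for 3×3, or solve directly):
  Sigma^{-1} = [[0.2857, -0.1429, 0.2143],
 [-0.1429, 0.2381, -0.1905],
 [0.2143, -0.1905, 0.4524]].

Step 3 — form the quadratic (x - mu)^T · Sigma^{-1} · (x - mu):
  Sigma^{-1} · (x - mu) = (-0.4286, 0.7143, -1.0714).
  (x - mu)^T · [Sigma^{-1} · (x - mu)] = (1)·(-0.4286) + (2)·(0.7143) + (-2)·(-1.0714) = 3.1429.

Step 4 — take square root: d = √(3.1429) ≈ 1.7728.

d(x, mu) = √(3.1429) ≈ 1.7728


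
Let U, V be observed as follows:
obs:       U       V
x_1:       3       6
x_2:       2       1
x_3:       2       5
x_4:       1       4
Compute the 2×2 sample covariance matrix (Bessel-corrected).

Step 1 — column means:
  mean(U) = (3 + 2 + 2 + 1) / 4 = 8/4 = 2
  mean(V) = (6 + 1 + 5 + 4) / 4 = 16/4 = 4

Step 2 — sample covariance S[i,j] = (1/(n-1)) · Σ_k (x_{k,i} - mean_i) · (x_{k,j} - mean_j), with n-1 = 3.
  S[U,U] = ((1)·(1) + (0)·(0) + (0)·(0) + (-1)·(-1)) / 3 = 2/3 = 0.6667
  S[U,V] = ((1)·(2) + (0)·(-3) + (0)·(1) + (-1)·(0)) / 3 = 2/3 = 0.6667
  S[V,V] = ((2)·(2) + (-3)·(-3) + (1)·(1) + (0)·(0)) / 3 = 14/3 = 4.6667

S is symmetric (S[j,i] = S[i,j]). Assembling:

S = [[0.6667, 0.6667],
 [0.6667, 4.6667]]


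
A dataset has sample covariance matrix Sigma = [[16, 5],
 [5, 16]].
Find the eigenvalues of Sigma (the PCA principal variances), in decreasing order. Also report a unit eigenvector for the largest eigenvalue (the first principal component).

Step 1 — characteristic polynomial of 2×2 Sigma:
  det(Sigma - λI) = λ² - trace · λ + det = 0.
  trace = 16 + 16 = 32, det = 16·16 - (5)² = 231.
Step 2 — discriminant:
  Δ = trace² - 4·det = 1024 - 924 = 100.
Step 3 — eigenvalues:
  λ = (trace ± √Δ)/2 = (32 ± 10)/2,
  λ_1 = 21,  λ_2 = 11.

Step 4 — unit eigenvector for λ_1: solve (Sigma - λ_1 I)v = 0. First row:
  (16 - 21)·v_x + (5)·v_y = 0, i.e. (-5)·v_x + (5)·v_y = 0,
  so v ∝ (b, λ_1 - a) = (5, 5) = u.
  ||u|| = √((5)² + (5)²) = √(50) ≈ 7.0711,
  v_1 = u/||u|| ≈ (0.7071, 0.7071) (||v_1|| = 1).

λ_1 = 21,  λ_2 = 11;  v_1 ≈ (0.7071, 0.7071)


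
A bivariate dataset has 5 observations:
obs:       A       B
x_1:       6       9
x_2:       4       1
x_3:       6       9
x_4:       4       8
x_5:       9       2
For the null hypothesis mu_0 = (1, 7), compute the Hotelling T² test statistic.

Step 1 — sample mean vector:
  mean(A) = (6 + 4 + 6 + 4 + 9) / 5 = 29/5 = 5.8
  mean(B) = (9 + 1 + 9 + 8 + 2) / 5 = 29/5 = 5.8
  x̄ = (5.8, 5.8),  deviation x̄ - mu_0 = (5.8, 5.8) - (1, 7) = (4.8, -1.2).

Step 2 — sample covariance matrix, S[i,j] = (1/(n-1)) · Σ_k (x_{k,i} - mean_i) · (x_{k,j} - mean_j), divisor n-1 = 4:
  S[A,A] = ((0.2)·(0.2) + (-1.8)·(-1.8) + (0.2)·(0.2) + (-1.8)·(-1.8) + (3.2)·(3.2)) / 4 = 16.8/4 = 4.2
  S[A,B] = ((0.2)·(3.2) + (-1.8)·(-4.8) + (0.2)·(3.2) + (-1.8)·(2.2) + (3.2)·(-3.8)) / 4 = -6.2/4 = -1.55
  S[B,B] = ((3.2)·(3.2) + (-4.8)·(-4.8) + (3.2)·(3.2) + (2.2)·(2.2) + (-3.8)·(-3.8)) / 4 = 62.8/4 = 15.7
  S = [[4.2, -1.55],
 [-1.55, 15.7]].

Step 3 — invert S. det(S) = 4.2·15.7 - (-1.55)² = 63.5375.
  S^{-1} = (1/det) · [[d, -b], [-b, a]] = [[0.2471, 0.0244],
 [0.0244, 0.0661]].

Step 4 — quadratic form (x̄ - mu_0)^T · S^{-1} · (x̄ - mu_0):
  S^{-1} · (x̄ - mu_0) = (1.1568, 0.0378),
  (x̄ - mu_0)^T · [...] = (4.8)·(1.1568) + (-1.2)·(0.0378) = 5.5073.

Step 5 — scale by n: T² = 5 · 5.5073 = 27.5365.

T² ≈ 27.5365


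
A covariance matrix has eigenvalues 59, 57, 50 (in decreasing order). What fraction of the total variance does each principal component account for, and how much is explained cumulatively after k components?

Step 1 — total variance = trace(Sigma) = Σ λ_i = 59 + 57 + 50 = 166.

Step 2 — fraction explained by component i = λ_i / Σ λ:
  PC1: 59/166 = 0.3554
  PC2: 57/166 = 0.3434
  PC3: 50/166 = 0.3012

Step 3 — cumulative fraction after k components = (λ_1 + ... + λ_k) / Σ λ:
  k = 1: 59/166 = 0.3554
  k = 2: (59 + 57)/166 = 116/166 = 0.6988
  k = 3: (59 + 57 + 50)/166 = 166/166 = 1

Summary (fraction, with percent):

explained: PC1 0.3554 (35.54%), PC2 0.3434 (34.34%), PC3 0.3012 (30.12%);  cumulative: 0.3554, 0.6988, 1


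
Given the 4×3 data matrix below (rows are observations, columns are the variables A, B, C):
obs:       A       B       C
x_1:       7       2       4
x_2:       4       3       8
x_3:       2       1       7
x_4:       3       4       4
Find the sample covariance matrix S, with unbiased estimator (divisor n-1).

Step 1 — column means:
  mean(A) = (7 + 4 + 2 + 3) / 4 = 16/4 = 4
  mean(B) = (2 + 3 + 1 + 4) / 4 = 10/4 = 2.5
  mean(C) = (4 + 8 + 7 + 4) / 4 = 23/4 = 5.75

Step 2 — sample covariance S[i,j] = (1/(n-1)) · Σ_k (x_{k,i} - mean_i) · (x_{k,j} - mean_j), with n-1 = 3.
  S[A,A] = ((3)·(3) + (0)·(0) + (-2)·(-2) + (-1)·(-1)) / 3 = 14/3 = 4.6667
  S[A,B] = ((3)·(-0.5) + (0)·(0.5) + (-2)·(-1.5) + (-1)·(1.5)) / 3 = 0/3 = 0
  S[A,C] = ((3)·(-1.75) + (0)·(2.25) + (-2)·(1.25) + (-1)·(-1.75)) / 3 = -6/3 = -2
  S[B,B] = ((-0.5)·(-0.5) + (0.5)·(0.5) + (-1.5)·(-1.5) + (1.5)·(1.5)) / 3 = 5/3 = 1.6667
  S[B,C] = ((-0.5)·(-1.75) + (0.5)·(2.25) + (-1.5)·(1.25) + (1.5)·(-1.75)) / 3 = -2.5/3 = -0.8333
  S[C,C] = ((-1.75)·(-1.75) + (2.25)·(2.25) + (1.25)·(1.25) + (-1.75)·(-1.75)) / 3 = 12.75/3 = 4.25

S is symmetric (S[j,i] = S[i,j]). Assembling:

S = [[4.6667, 0, -2],
 [0, 1.6667, -0.8333],
 [-2, -0.8333, 4.25]]


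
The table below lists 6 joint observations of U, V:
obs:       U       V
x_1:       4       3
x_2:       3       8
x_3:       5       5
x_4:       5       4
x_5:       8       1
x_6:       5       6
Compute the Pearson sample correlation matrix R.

Step 1 — column means:
  mean(U) = (4 + 3 + 5 + 5 + 8 + 5) / 6 = 30/6 = 5
  mean(V) = (3 + 8 + 5 + 4 + 1 + 6) / 6 = 27/6 = 4.5

Step 2 — sample variances and covariances s[i,j] = (1/(n-1)) · Σ_k (x_{k,i} - mean_i) · (x_{k,j} - mean_j), with n-1 = 5:
  s[U,U] = ((-1)·(-1) + (-2)·(-2) + (0)·(0) + (0)·(0) + (3)·(3) + (0)·(0)) / 5 = 14/5 = 2.8
  s[U,V] = ((-1)·(-1.5) + (-2)·(3.5) + (0)·(0.5) + (0)·(-0.5) + (3)·(-3.5) + (0)·(1.5)) / 5 = -16/5 = -3.2
  s[V,V] = ((-1.5)·(-1.5) + (3.5)·(3.5) + (0.5)·(0.5) + (-0.5)·(-0.5) + (-3.5)·(-3.5) + (1.5)·(1.5)) / 5 = 29.5/5 = 5.9
  Sample standard deviations s_i = √(s[i,i]):
  s(U) = √(2.8) = 1.6733
  s(V) = √(5.9) = 2.429

Step 3 — r_{ij} = s_{ij} / (s_i · s_j):
  r[U,U] = 1 (diagonal).
  r[U,V] = -3.2 / (1.6733 · 2.429) = -3.2 / 4.0645 = -0.7873
  r[V,V] = 1 (diagonal).

R is symmetric with unit diagonal. Assembling:

R = [[1, -0.7873],
 [-0.7873, 1]]


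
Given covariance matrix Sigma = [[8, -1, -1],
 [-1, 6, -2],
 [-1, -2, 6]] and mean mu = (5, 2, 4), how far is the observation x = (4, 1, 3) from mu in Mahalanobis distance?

Step 1 — centre the observation: (x - mu) = (-1, -1, -1).

Step 2 — invert Sigma (cofactor / det for 3×3, or solve directly):
  Sigma^{-1} = [[0.1333, 0.0333, 0.0333],
 [0.0333, 0.1958, 0.0708],
 [0.0333, 0.0708, 0.1958]].

Step 3 — form the quadratic (x - mu)^T · Sigma^{-1} · (x - mu):
  Sigma^{-1} · (x - mu) = (-0.2, -0.3, -0.3).
  (x - mu)^T · [Sigma^{-1} · (x - mu)] = (-1)·(-0.2) + (-1)·(-0.3) + (-1)·(-0.3) = 0.8.

Step 4 — take square root: d = √(0.8) ≈ 0.8944.

d(x, mu) = √(0.8) ≈ 0.8944


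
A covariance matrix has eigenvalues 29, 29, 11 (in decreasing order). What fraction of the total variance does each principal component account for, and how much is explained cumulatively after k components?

Step 1 — total variance = trace(Sigma) = Σ λ_i = 29 + 29 + 11 = 69.

Step 2 — fraction explained by component i = λ_i / Σ λ:
  PC1: 29/69 = 0.4203
  PC2: 29/69 = 0.4203
  PC3: 11/69 = 0.1594

Step 3 — cumulative fraction after k components = (λ_1 + ... + λ_k) / Σ λ:
  k = 1: 29/69 = 0.4203
  k = 2: (29 + 29)/69 = 58/69 = 0.8406
  k = 3: (29 + 29 + 11)/69 = 69/69 = 1

Summary (fraction, with percent):

explained: PC1 0.4203 (42.03%), PC2 0.4203 (42.03%), PC3 0.1594 (15.94%);  cumulative: 0.4203, 0.8406, 1


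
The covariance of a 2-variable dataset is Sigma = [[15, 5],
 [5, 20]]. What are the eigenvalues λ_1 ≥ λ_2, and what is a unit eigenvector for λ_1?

Step 1 — characteristic polynomial of 2×2 Sigma:
  det(Sigma - λI) = λ² - trace · λ + det = 0.
  trace = 15 + 20 = 35, det = 15·20 - (5)² = 275.
Step 2 — discriminant:
  Δ = trace² - 4·det = 1225 - 1100 = 125.
Step 3 — eigenvalues:
  λ = (trace ± √Δ)/2 = (35 ± 11.1803)/2,
  λ_1 = 23.0902,  λ_2 = 11.9098.

Step 4 — unit eigenvector for λ_1: solve (Sigma - λ_1 I)v = 0. First row:
  (15 - 23.0902)·v_x + (5)·v_y = 0, i.e. (-8.0902)·v_x + (5)·v_y = 0,
  so v ∝ (b, λ_1 - a) = (5, 8.0902) = u.
  ||u|| = √((5)² + (8.0902)²) = √(90.4508) ≈ 9.5106,
  v_1 = u/||u|| ≈ (0.5257, 0.8507) (||v_1|| = 1).

λ_1 = 23.0902,  λ_2 = 11.9098;  v_1 ≈ (0.5257, 0.8507)


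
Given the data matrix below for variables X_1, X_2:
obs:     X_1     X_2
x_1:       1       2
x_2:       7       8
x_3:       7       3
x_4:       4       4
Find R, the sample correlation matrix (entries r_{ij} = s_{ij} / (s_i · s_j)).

Step 1 — column means:
  mean(X_1) = (1 + 7 + 7 + 4) / 4 = 19/4 = 4.75
  mean(X_2) = (2 + 8 + 3 + 4) / 4 = 17/4 = 4.25

Step 2 — sample variances and covariances s[i,j] = (1/(n-1)) · Σ_k (x_{k,i} - mean_i) · (x_{k,j} - mean_j), with n-1 = 3:
  s[X_1,X_1] = ((-3.75)·(-3.75) + (2.25)·(2.25) + (2.25)·(2.25) + (-0.75)·(-0.75)) / 3 = 24.75/3 = 8.25
  s[X_1,X_2] = ((-3.75)·(-2.25) + (2.25)·(3.75) + (2.25)·(-1.25) + (-0.75)·(-0.25)) / 3 = 14.25/3 = 4.75
  s[X_2,X_2] = ((-2.25)·(-2.25) + (3.75)·(3.75) + (-1.25)·(-1.25) + (-0.25)·(-0.25)) / 3 = 20.75/3 = 6.9167
  Sample standard deviations s_i = √(s[i,i]):
  s(X_1) = √(8.25) = 2.8723
  s(X_2) = √(6.9167) = 2.63

Step 3 — r_{ij} = s_{ij} / (s_i · s_j):
  r[X_1,X_1] = 1 (diagonal).
  r[X_1,X_2] = 4.75 / (2.8723 · 2.63) = 4.75 / 7.554 = 0.6288
  r[X_2,X_2] = 1 (diagonal).

R is symmetric with unit diagonal. Assembling:

R = [[1, 0.6288],
 [0.6288, 1]]


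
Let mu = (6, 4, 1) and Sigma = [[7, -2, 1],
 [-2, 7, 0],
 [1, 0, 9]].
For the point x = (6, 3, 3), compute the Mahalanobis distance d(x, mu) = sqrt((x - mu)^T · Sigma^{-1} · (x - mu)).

Step 1 — centre the observation: (x - mu) = (0, -1, 2).

Step 2 — invert Sigma (cofactor / det for 3×3, or solve directly):
  Sigma^{-1} = [[0.1583, 0.0452, -0.0176],
 [0.0452, 0.1558, -0.005],
 [-0.0176, -0.005, 0.1131]].

Step 3 — form the quadratic (x - mu)^T · Sigma^{-1} · (x - mu):
  Sigma^{-1} · (x - mu) = (-0.0804, -0.1658, 0.2312).
  (x - mu)^T · [Sigma^{-1} · (x - mu)] = (0)·(-0.0804) + (-1)·(-0.1658) + (2)·(0.2312) = 0.6281.

Step 4 — take square root: d = √(0.6281) ≈ 0.7926.

d(x, mu) = √(0.6281) ≈ 0.7926


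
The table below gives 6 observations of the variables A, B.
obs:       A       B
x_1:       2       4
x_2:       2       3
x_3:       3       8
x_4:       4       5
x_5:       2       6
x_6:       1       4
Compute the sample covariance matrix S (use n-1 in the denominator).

Step 1 — column means:
  mean(A) = (2 + 2 + 3 + 4 + 2 + 1) / 6 = 14/6 = 2.3333
  mean(B) = (4 + 3 + 8 + 5 + 6 + 4) / 6 = 30/6 = 5

Step 2 — sample covariance S[i,j] = (1/(n-1)) · Σ_k (x_{k,i} - mean_i) · (x_{k,j} - mean_j), with n-1 = 5.
  S[A,A] = ((-0.3333)·(-0.3333) + (-0.3333)·(-0.3333) + (0.6667)·(0.6667) + (1.6667)·(1.6667) + (-0.3333)·(-0.3333) + (-1.3333)·(-1.3333)) / 5 = 5.3333/5 = 1.0667
  S[A,B] = ((-0.3333)·(-1) + (-0.3333)·(-2) + (0.6667)·(3) + (1.6667)·(0) + (-0.3333)·(1) + (-1.3333)·(-1)) / 5 = 4/5 = 0.8
  S[B,B] = ((-1)·(-1) + (-2)·(-2) + (3)·(3) + (0)·(0) + (1)·(1) + (-1)·(-1)) / 5 = 16/5 = 3.2

S is symmetric (S[j,i] = S[i,j]). Assembling:

S = [[1.0667, 0.8],
 [0.8, 3.2]]


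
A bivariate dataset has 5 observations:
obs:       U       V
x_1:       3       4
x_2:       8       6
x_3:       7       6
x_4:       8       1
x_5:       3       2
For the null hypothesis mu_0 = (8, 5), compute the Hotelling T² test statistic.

Step 1 — sample mean vector:
  mean(U) = (3 + 8 + 7 + 8 + 3) / 5 = 29/5 = 5.8
  mean(V) = (4 + 6 + 6 + 1 + 2) / 5 = 19/5 = 3.8
  x̄ = (5.8, 3.8),  deviation x̄ - mu_0 = (5.8, 3.8) - (8, 5) = (-2.2, -1.2).

Step 2 — sample covariance matrix, S[i,j] = (1/(n-1)) · Σ_k (x_{k,i} - mean_i) · (x_{k,j} - mean_j), divisor n-1 = 4:
  S[U,U] = ((-2.8)·(-2.8) + (2.2)·(2.2) + (1.2)·(1.2) + (2.2)·(2.2) + (-2.8)·(-2.8)) / 4 = 26.8/4 = 6.7
  S[U,V] = ((-2.8)·(0.2) + (2.2)·(2.2) + (1.2)·(2.2) + (2.2)·(-2.8) + (-2.8)·(-1.8)) / 4 = 5.8/4 = 1.45
  S[V,V] = ((0.2)·(0.2) + (2.2)·(2.2) + (2.2)·(2.2) + (-2.8)·(-2.8) + (-1.8)·(-1.8)) / 4 = 20.8/4 = 5.2
  S = [[6.7, 1.45],
 [1.45, 5.2]].

Step 3 — invert S. det(S) = 6.7·5.2 - (1.45)² = 32.7375.
  S^{-1} = (1/det) · [[d, -b], [-b, a]] = [[0.1588, -0.0443],
 [-0.0443, 0.2047]].

Step 4 — quadratic form (x̄ - mu_0)^T · S^{-1} · (x̄ - mu_0):
  S^{-1} · (x̄ - mu_0) = (-0.2963, -0.1481),
  (x̄ - mu_0)^T · [...] = (-2.2)·(-0.2963) + (-1.2)·(-0.1481) = 0.8296.

Step 5 — scale by n: T² = 5 · 0.8296 = 4.1481.

T² ≈ 4.1481


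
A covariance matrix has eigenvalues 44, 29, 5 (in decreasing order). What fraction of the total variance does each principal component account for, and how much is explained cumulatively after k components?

Step 1 — total variance = trace(Sigma) = Σ λ_i = 44 + 29 + 5 = 78.

Step 2 — fraction explained by component i = λ_i / Σ λ:
  PC1: 44/78 = 0.5641
  PC2: 29/78 = 0.3718
  PC3: 5/78 = 0.0641

Step 3 — cumulative fraction after k components = (λ_1 + ... + λ_k) / Σ λ:
  k = 1: 44/78 = 0.5641
  k = 2: (44 + 29)/78 = 73/78 = 0.9359
  k = 3: (44 + 29 + 5)/78 = 78/78 = 1

Summary (fraction, with percent):

explained: PC1 0.5641 (56.41%), PC2 0.3718 (37.18%), PC3 0.0641 (6.41%);  cumulative: 0.5641, 0.9359, 1


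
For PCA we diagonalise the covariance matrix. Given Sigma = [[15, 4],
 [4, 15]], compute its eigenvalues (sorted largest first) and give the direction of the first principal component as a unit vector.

Step 1 — characteristic polynomial of 2×2 Sigma:
  det(Sigma - λI) = λ² - trace · λ + det = 0.
  trace = 15 + 15 = 30, det = 15·15 - (4)² = 209.
Step 2 — discriminant:
  Δ = trace² - 4·det = 900 - 836 = 64.
Step 3 — eigenvalues:
  λ = (trace ± √Δ)/2 = (30 ± 8)/2,
  λ_1 = 19,  λ_2 = 11.

Step 4 — unit eigenvector for λ_1: solve (Sigma - λ_1 I)v = 0. First row:
  (15 - 19)·v_x + (4)·v_y = 0, i.e. (-4)·v_x + (4)·v_y = 0,
  so v ∝ (b, λ_1 - a) = (4, 4) = u.
  ||u|| = √((4)² + (4)²) = √(32) ≈ 5.6569,
  v_1 = u/||u|| ≈ (0.7071, 0.7071) (||v_1|| = 1).

λ_1 = 19,  λ_2 = 11;  v_1 ≈ (0.7071, 0.7071)


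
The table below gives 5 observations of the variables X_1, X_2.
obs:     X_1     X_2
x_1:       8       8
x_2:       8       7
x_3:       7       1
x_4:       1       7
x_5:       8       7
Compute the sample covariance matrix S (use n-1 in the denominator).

Step 1 — column means:
  mean(X_1) = (8 + 8 + 7 + 1 + 8) / 5 = 32/5 = 6.4
  mean(X_2) = (8 + 7 + 1 + 7 + 7) / 5 = 30/5 = 6

Step 2 — sample covariance S[i,j] = (1/(n-1)) · Σ_k (x_{k,i} - mean_i) · (x_{k,j} - mean_j), with n-1 = 4.
  S[X_1,X_1] = ((1.6)·(1.6) + (1.6)·(1.6) + (0.6)·(0.6) + (-5.4)·(-5.4) + (1.6)·(1.6)) / 4 = 37.2/4 = 9.3
  S[X_1,X_2] = ((1.6)·(2) + (1.6)·(1) + (0.6)·(-5) + (-5.4)·(1) + (1.6)·(1)) / 4 = -2/4 = -0.5
  S[X_2,X_2] = ((2)·(2) + (1)·(1) + (-5)·(-5) + (1)·(1) + (1)·(1)) / 4 = 32/4 = 8

S is symmetric (S[j,i] = S[i,j]). Assembling:

S = [[9.3, -0.5],
 [-0.5, 8]]


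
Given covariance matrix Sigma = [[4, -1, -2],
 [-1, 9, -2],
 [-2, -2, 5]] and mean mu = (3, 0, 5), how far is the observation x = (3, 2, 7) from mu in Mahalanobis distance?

Step 1 — centre the observation: (x - mu) = (0, 2, 2).

Step 2 — invert Sigma (cofactor / det for 3×3, or solve directly):
  Sigma^{-1} = [[0.3565, 0.0783, 0.1739],
 [0.0783, 0.1391, 0.087],
 [0.1739, 0.087, 0.3043]].

Step 3 — form the quadratic (x - mu)^T · Sigma^{-1} · (x - mu):
  Sigma^{-1} · (x - mu) = (0.5043, 0.4522, 0.7826).
  (x - mu)^T · [Sigma^{-1} · (x - mu)] = (0)·(0.5043) + (2)·(0.4522) + (2)·(0.7826) = 2.4696.

Step 4 — take square root: d = √(2.4696) ≈ 1.5715.

d(x, mu) = √(2.4696) ≈ 1.5715


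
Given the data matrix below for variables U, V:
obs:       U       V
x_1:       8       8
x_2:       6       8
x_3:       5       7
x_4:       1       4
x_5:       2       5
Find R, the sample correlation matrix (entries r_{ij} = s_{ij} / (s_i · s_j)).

Step 1 — column means:
  mean(U) = (8 + 6 + 5 + 1 + 2) / 5 = 22/5 = 4.4
  mean(V) = (8 + 8 + 7 + 4 + 5) / 5 = 32/5 = 6.4

Step 2 — sample variances and covariances s[i,j] = (1/(n-1)) · Σ_k (x_{k,i} - mean_i) · (x_{k,j} - mean_j), with n-1 = 4:
  s[U,U] = ((3.6)·(3.6) + (1.6)·(1.6) + (0.6)·(0.6) + (-3.4)·(-3.4) + (-2.4)·(-2.4)) / 4 = 33.2/4 = 8.3
  s[U,V] = ((3.6)·(1.6) + (1.6)·(1.6) + (0.6)·(0.6) + (-3.4)·(-2.4) + (-2.4)·(-1.4)) / 4 = 20.2/4 = 5.05
  s[V,V] = ((1.6)·(1.6) + (1.6)·(1.6) + (0.6)·(0.6) + (-2.4)·(-2.4) + (-1.4)·(-1.4)) / 4 = 13.2/4 = 3.3
  Sample standard deviations s_i = √(s[i,i]):
  s(U) = √(8.3) = 2.881
  s(V) = √(3.3) = 1.8166

Step 3 — r_{ij} = s_{ij} / (s_i · s_j):
  r[U,U] = 1 (diagonal).
  r[U,V] = 5.05 / (2.881 · 1.8166) = 5.05 / 5.2335 = 0.9649
  r[V,V] = 1 (diagonal).

R is symmetric with unit diagonal. Assembling:

R = [[1, 0.9649],
 [0.9649, 1]]


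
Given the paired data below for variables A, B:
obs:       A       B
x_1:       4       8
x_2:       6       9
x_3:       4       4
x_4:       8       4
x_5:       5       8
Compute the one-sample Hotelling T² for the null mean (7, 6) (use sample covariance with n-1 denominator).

Step 1 — sample mean vector:
  mean(A) = (4 + 6 + 4 + 8 + 5) / 5 = 27/5 = 5.4
  mean(B) = (8 + 9 + 4 + 4 + 8) / 5 = 33/5 = 6.6
  x̄ = (5.4, 6.6),  deviation x̄ - mu_0 = (5.4, 6.6) - (7, 6) = (-1.6, 0.6).

Step 2 — sample covariance matrix, S[i,j] = (1/(n-1)) · Σ_k (x_{k,i} - mean_i) · (x_{k,j} - mean_j), divisor n-1 = 4:
  S[A,A] = ((-1.4)·(-1.4) + (0.6)·(0.6) + (-1.4)·(-1.4) + (2.6)·(2.6) + (-0.4)·(-0.4)) / 4 = 11.2/4 = 2.8
  S[A,B] = ((-1.4)·(1.4) + (0.6)·(2.4) + (-1.4)·(-2.6) + (2.6)·(-2.6) + (-0.4)·(1.4)) / 4 = -4.2/4 = -1.05
  S[B,B] = ((1.4)·(1.4) + (2.4)·(2.4) + (-2.6)·(-2.6) + (-2.6)·(-2.6) + (1.4)·(1.4)) / 4 = 23.2/4 = 5.8
  S = [[2.8, -1.05],
 [-1.05, 5.8]].

Step 3 — invert S. det(S) = 2.8·5.8 - (-1.05)² = 15.1375.
  S^{-1} = (1/det) · [[d, -b], [-b, a]] = [[0.3832, 0.0694],
 [0.0694, 0.185]].

Step 4 — quadratic form (x̄ - mu_0)^T · S^{-1} · (x̄ - mu_0):
  S^{-1} · (x̄ - mu_0) = (-0.5714, 0),
  (x̄ - mu_0)^T · [...] = (-1.6)·(-0.5714) + (0.6)·(0) = 0.9143.

Step 5 — scale by n: T² = 5 · 0.9143 = 4.5714.

T² ≈ 4.5714


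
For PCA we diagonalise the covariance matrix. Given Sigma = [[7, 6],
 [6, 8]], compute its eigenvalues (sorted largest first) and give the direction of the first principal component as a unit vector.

Step 1 — characteristic polynomial of 2×2 Sigma:
  det(Sigma - λI) = λ² - trace · λ + det = 0.
  trace = 7 + 8 = 15, det = 7·8 - (6)² = 20.
Step 2 — discriminant:
  Δ = trace² - 4·det = 225 - 80 = 145.
Step 3 — eigenvalues:
  λ = (trace ± √Δ)/2 = (15 ± 12.0416)/2,
  λ_1 = 13.5208,  λ_2 = 1.4792.

Step 4 — unit eigenvector for λ_1: solve (Sigma - λ_1 I)v = 0. First row:
  (7 - 13.5208)·v_x + (6)·v_y = 0, i.e. (-6.5208)·v_x + (6)·v_y = 0,
  so v ∝ (b, λ_1 - a) = (6, 6.5208) = u.
  ||u|| = √((6)² + (6.5208)²) = √(78.5208) ≈ 8.8612,
  v_1 = u/||u|| ≈ (0.6771, 0.7359) (||v_1|| = 1).

λ_1 = 13.5208,  λ_2 = 1.4792;  v_1 ≈ (0.6771, 0.7359)


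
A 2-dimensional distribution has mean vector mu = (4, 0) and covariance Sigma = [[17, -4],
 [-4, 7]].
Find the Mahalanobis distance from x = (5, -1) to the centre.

Step 1 — centre the observation: (x - mu) = (1, -1).

Step 2 — invert Sigma. det(Sigma) = 17·7 - (-4)² = 103.
  Sigma^{-1} = (1/det) · [[d, -b], [-b, a]] = [[0.068, 0.0388],
 [0.0388, 0.165]].

Step 3 — form the quadratic (x - mu)^T · Sigma^{-1} · (x - mu):
  Sigma^{-1} · (x - mu) = (0.0291, -0.1262).
  (x - mu)^T · [Sigma^{-1} · (x - mu)] = (1)·(0.0291) + (-1)·(-0.1262) = 0.1553.

Step 4 — take square root: d = √(0.1553) ≈ 0.3941.

d(x, mu) = √(0.1553) ≈ 0.3941


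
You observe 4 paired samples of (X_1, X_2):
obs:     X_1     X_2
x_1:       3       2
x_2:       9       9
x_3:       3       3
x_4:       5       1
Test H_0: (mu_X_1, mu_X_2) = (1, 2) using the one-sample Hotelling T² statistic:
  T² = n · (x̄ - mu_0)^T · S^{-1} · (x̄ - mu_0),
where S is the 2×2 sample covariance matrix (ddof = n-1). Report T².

Step 1 — sample mean vector:
  mean(X_1) = (3 + 9 + 3 + 5) / 4 = 20/4 = 5
  mean(X_2) = (2 + 9 + 3 + 1) / 4 = 15/4 = 3.75
  x̄ = (5, 3.75),  deviation x̄ - mu_0 = (5, 3.75) - (1, 2) = (4, 1.75).

Step 2 — sample covariance matrix, S[i,j] = (1/(n-1)) · Σ_k (x_{k,i} - mean_i) · (x_{k,j} - mean_j), divisor n-1 = 3:
  S[X_1,X_1] = ((-2)·(-2) + (4)·(4) + (-2)·(-2) + (0)·(0)) / 3 = 24/3 = 8
  S[X_1,X_2] = ((-2)·(-1.75) + (4)·(5.25) + (-2)·(-0.75) + (0)·(-2.75)) / 3 = 26/3 = 8.6667
  S[X_2,X_2] = ((-1.75)·(-1.75) + (5.25)·(5.25) + (-0.75)·(-0.75) + (-2.75)·(-2.75)) / 3 = 38.75/3 = 12.9167
  S = [[8, 8.6667],
 [8.6667, 12.9167]].

Step 3 — invert S. det(S) = 8·12.9167 - (8.6667)² = 28.2222.
  S^{-1} = (1/det) · [[d, -b], [-b, a]] = [[0.4577, -0.3071],
 [-0.3071, 0.2835]].

Step 4 — quadratic form (x̄ - mu_0)^T · S^{-1} · (x̄ - mu_0):
  S^{-1} · (x̄ - mu_0) = (1.2933, -0.7323),
  (x̄ - mu_0)^T · [...] = (4)·(1.2933) + (1.75)·(-0.7323) = 3.8917.

Step 5 — scale by n: T² = 4 · 3.8917 = 15.5669.

T² ≈ 15.5669


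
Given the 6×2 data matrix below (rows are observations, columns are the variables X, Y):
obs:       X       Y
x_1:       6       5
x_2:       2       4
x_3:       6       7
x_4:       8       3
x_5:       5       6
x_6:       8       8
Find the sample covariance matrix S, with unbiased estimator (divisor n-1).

Step 1 — column means:
  mean(X) = (6 + 2 + 6 + 8 + 5 + 8) / 6 = 35/6 = 5.8333
  mean(Y) = (5 + 4 + 7 + 3 + 6 + 8) / 6 = 33/6 = 5.5

Step 2 — sample covariance S[i,j] = (1/(n-1)) · Σ_k (x_{k,i} - mean_i) · (x_{k,j} - mean_j), with n-1 = 5.
  S[X,X] = ((0.1667)·(0.1667) + (-3.8333)·(-3.8333) + (0.1667)·(0.1667) + (2.1667)·(2.1667) + (-0.8333)·(-0.8333) + (2.1667)·(2.1667)) / 5 = 24.8333/5 = 4.9667
  S[X,Y] = ((0.1667)·(-0.5) + (-3.8333)·(-1.5) + (0.1667)·(1.5) + (2.1667)·(-2.5) + (-0.8333)·(0.5) + (2.1667)·(2.5)) / 5 = 5.5/5 = 1.1
  S[Y,Y] = ((-0.5)·(-0.5) + (-1.5)·(-1.5) + (1.5)·(1.5) + (-2.5)·(-2.5) + (0.5)·(0.5) + (2.5)·(2.5)) / 5 = 17.5/5 = 3.5

S is symmetric (S[j,i] = S[i,j]). Assembling:

S = [[4.9667, 1.1],
 [1.1, 3.5]]


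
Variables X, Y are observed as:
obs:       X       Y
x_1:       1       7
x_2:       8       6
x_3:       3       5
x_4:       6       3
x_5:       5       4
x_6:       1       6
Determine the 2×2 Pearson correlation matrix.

Step 1 — column means:
  mean(X) = (1 + 8 + 3 + 6 + 5 + 1) / 6 = 24/6 = 4
  mean(Y) = (7 + 6 + 5 + 3 + 4 + 6) / 6 = 31/6 = 5.1667

Step 2 — sample variances and covariances s[i,j] = (1/(n-1)) · Σ_k (x_{k,i} - mean_i) · (x_{k,j} - mean_j), with n-1 = 5:
  s[X,X] = ((-3)·(-3) + (4)·(4) + (-1)·(-1) + (2)·(2) + (1)·(1) + (-3)·(-3)) / 5 = 40/5 = 8
  s[X,Y] = ((-3)·(1.8333) + (4)·(0.8333) + (-1)·(-0.1667) + (2)·(-2.1667) + (1)·(-1.1667) + (-3)·(0.8333)) / 5 = -10/5 = -2
  s[Y,Y] = ((1.8333)·(1.8333) + (0.8333)·(0.8333) + (-0.1667)·(-0.1667) + (-2.1667)·(-2.1667) + (-1.1667)·(-1.1667) + (0.8333)·(0.8333)) / 5 = 10.8333/5 = 2.1667
  Sample standard deviations s_i = √(s[i,i]):
  s(X) = √(8) = 2.8284
  s(Y) = √(2.1667) = 1.472

Step 3 — r_{ij} = s_{ij} / (s_i · s_j):
  r[X,X] = 1 (diagonal).
  r[X,Y] = -2 / (2.8284 · 1.472) = -2 / 4.1633 = -0.4804
  r[Y,Y] = 1 (diagonal).

R is symmetric with unit diagonal. Assembling:

R = [[1, -0.4804],
 [-0.4804, 1]]


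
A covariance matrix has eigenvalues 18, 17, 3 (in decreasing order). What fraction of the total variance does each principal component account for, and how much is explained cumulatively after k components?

Step 1 — total variance = trace(Sigma) = Σ λ_i = 18 + 17 + 3 = 38.

Step 2 — fraction explained by component i = λ_i / Σ λ:
  PC1: 18/38 = 0.4737
  PC2: 17/38 = 0.4474
  PC3: 3/38 = 0.0789

Step 3 — cumulative fraction after k components = (λ_1 + ... + λ_k) / Σ λ:
  k = 1: 18/38 = 0.4737
  k = 2: (18 + 17)/38 = 35/38 = 0.9211
  k = 3: (18 + 17 + 3)/38 = 38/38 = 1

Summary (fraction, with percent):

explained: PC1 0.4737 (47.37%), PC2 0.4474 (44.74%), PC3 0.0789 (7.89%);  cumulative: 0.4737, 0.9211, 1


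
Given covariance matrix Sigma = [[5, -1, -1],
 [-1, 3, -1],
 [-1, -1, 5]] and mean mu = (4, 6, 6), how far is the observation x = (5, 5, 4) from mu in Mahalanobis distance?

Step 1 — centre the observation: (x - mu) = (1, -1, -2).

Step 2 — invert Sigma (cofactor / det for 3×3, or solve directly):
  Sigma^{-1} = [[0.2333, 0.1, 0.0667],
 [0.1, 0.4, 0.1],
 [0.0667, 0.1, 0.2333]].

Step 3 — form the quadratic (x - mu)^T · Sigma^{-1} · (x - mu):
  Sigma^{-1} · (x - mu) = (0, -0.5, -0.5).
  (x - mu)^T · [Sigma^{-1} · (x - mu)] = (1)·(0) + (-1)·(-0.5) + (-2)·(-0.5) = 1.5.

Step 4 — take square root: d = √(1.5) ≈ 1.2247.

d(x, mu) = √(1.5) ≈ 1.2247


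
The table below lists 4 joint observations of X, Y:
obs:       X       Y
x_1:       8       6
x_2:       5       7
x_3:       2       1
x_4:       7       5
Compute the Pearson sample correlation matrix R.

Step 1 — column means:
  mean(X) = (8 + 5 + 2 + 7) / 4 = 22/4 = 5.5
  mean(Y) = (6 + 7 + 1 + 5) / 4 = 19/4 = 4.75

Step 2 — sample variances and covariances s[i,j] = (1/(n-1)) · Σ_k (x_{k,i} - mean_i) · (x_{k,j} - mean_j), with n-1 = 3:
  s[X,X] = ((2.5)·(2.5) + (-0.5)·(-0.5) + (-3.5)·(-3.5) + (1.5)·(1.5)) / 3 = 21/3 = 7
  s[X,Y] = ((2.5)·(1.25) + (-0.5)·(2.25) + (-3.5)·(-3.75) + (1.5)·(0.25)) / 3 = 15.5/3 = 5.1667
  s[Y,Y] = ((1.25)·(1.25) + (2.25)·(2.25) + (-3.75)·(-3.75) + (0.25)·(0.25)) / 3 = 20.75/3 = 6.9167
  Sample standard deviations s_i = √(s[i,i]):
  s(X) = √(7) = 2.6458
  s(Y) = √(6.9167) = 2.63

Step 3 — r_{ij} = s_{ij} / (s_i · s_j):
  r[X,X] = 1 (diagonal).
  r[X,Y] = 5.1667 / (2.6458 · 2.63) = 5.1667 / 6.9582 = 0.7425
  r[Y,Y] = 1 (diagonal).

R is symmetric with unit diagonal. Assembling:

R = [[1, 0.7425],
 [0.7425, 1]]
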